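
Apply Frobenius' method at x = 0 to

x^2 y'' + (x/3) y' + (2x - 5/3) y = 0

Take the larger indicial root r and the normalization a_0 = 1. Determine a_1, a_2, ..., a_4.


Write in Frobenius form y'' + (p(x)/x) y' + (q(x)/x^2) y = 0:
  p(x) = 1/3,  q(x) = 2x - 5/3.
Indicial equation: r(r-1) + (1/3) r + (-5/3) = 0 -> roots r_1 = 5/3, r_2 = -1.
Take r = r_1 = 5/3. Let y(x) = x^r sum_{n>=0} a_n x^n with a_0 = 1.
Substitute y = x^r sum a_n x^n and match x^{r+n}. The recurrence is
  D(n) a_n + 2 a_{n-1} = 0,  where D(n) = (r+n)(r+n-1) + (1/3)(r+n) + (-5/3).
  a_n = -2 / D(n) * a_{n-1}.
Since the indicial polynomial factors as (r - r_1)(r - r_2), D(n) = (r_1 + n - r_1)(r_1 + n - r_2) = n(n + 8/3).
Evaluating step by step (a_0 = 1):
  n = 1: D(1) = 1(1 + 8/3) = 11/3; numerator = -2(1) = -2; a_1 = (-2)/(11/3) = -6/11
  n = 2: D(2) = 2(2 + 8/3) = 28/3; numerator = -2(-6/11) = 12/11; a_2 = (12/11)/(28/3) = 9/77
  n = 3: D(3) = 3(3 + 8/3) = 17; numerator = -2(9/77) = -18/77; a_3 = (-18/77)/(17) = -18/1309
  n = 4: D(4) = 4(4 + 8/3) = 80/3; numerator = -2(-18/1309) = 36/1309; a_4 = (36/1309)/(80/3) = 27/26180

r = 5/3; a_0 = 1; a_1 = -6/11; a_2 = 9/77; a_3 = -18/1309; a_4 = 27/26180


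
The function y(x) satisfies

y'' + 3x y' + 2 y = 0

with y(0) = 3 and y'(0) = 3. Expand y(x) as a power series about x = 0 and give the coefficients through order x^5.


Ansatz: y(x) = sum_{n>=0} a_n x^n, so y'(x) = sum_{n>=1} n a_n x^(n-1) and y''(x) = sum_{n>=2} n(n-1) a_n x^(n-2).
Substitute into P(x) y'' + Q(x) y' + R(x) y = 0 with P(x) = 1, Q(x) = 3x, R(x) = 2, and match powers of x.
Initial conditions: a_0 = 3, a_1 = 3.
Setting the coefficient of each power of x to zero and solving order by order (substituting the coefficients already found):
  x^0: 2 a_2 + 2 a_0 = 0  ->  2 a_2 = -2 a_0 = -6  ->  a_2 = -3
  x^1: 6 a_3 + 5 a_1 = 0  ->  6 a_3 = -5 a_1 = -15  ->  a_3 = -5/2
  x^2: 12 a_4 + 8 a_2 = 0  ->  12 a_4 = -8 a_2 = 24  ->  a_4 = 2
  x^3: 20 a_5 + 11 a_3 = 0  ->  20 a_5 = -11 a_3 = 55/2  ->  a_5 = 11/8
Truncated series: y(x) = 3 + 3 x - 3 x^2 - (5/2) x^3 + 2 x^4 + (11/8) x^5 + O(x^6).

a_0 = 3; a_1 = 3; a_2 = -3; a_3 = -5/2; a_4 = 2; a_5 = 11/8


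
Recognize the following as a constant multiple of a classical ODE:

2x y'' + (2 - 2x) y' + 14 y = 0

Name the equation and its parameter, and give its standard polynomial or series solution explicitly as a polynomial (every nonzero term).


All three coefficients share the factor 2; dividing through by 2 gives  x y'' + (1 - x) y' + 7 y = 0.
This matches the Laguerre equation x y'' + (1 - x) y' + n y = 0 with n = 7; the polynomial solution is L_7(x).
With y = sum_k a_k x^k, matching x^k gives (k+1)k a_{k+1} + (k+1) a_{k+1} - k a_k + n a_k = 0, i.e. (k+1)^2 a_{k+1} = (k - n) a_k = (k - 7) a_k. The right side vanishes at k = 7, so the series terminates at degree 7.
Standard normalization L_n(0) = 1 gives a_0 = 1. Work upward with a_{k+1} = (k - 7) a_k / (k+1)^2:
  a_1 = (0 - 7)(1) / 1^2 = -7/1 = -7
  a_2 = (1 - 7)(-7) / 2^2 = 42/4 = 21/2
  a_3 = (2 - 7)(21/2) / 3^2 = (-105/2)/9 = -35/6
  a_4 = (3 - 7)(-35/6) / 4^2 = (70/3)/16 = 35/24
  a_5 = (4 - 7)(35/24) / 5^2 = (-35/8)/25 = -7/40
  a_6 = (5 - 7)(-7/40) / 6^2 = (7/20)/36 = 7/720
  a_7 = (6 - 7)(7/720) / 7^2 = (-7/720)/49 = -1/5040
Hence L_7(x) = -x^7/5040 + 7 x^6/720 - 7 x^5/40 + 35 x^4/24 - 35 x^3/6 + 21 x^2/2 - 7 x + 1.

L_7(x); series = -x^7/5040 + 7 x^6/720 - 7 x^5/40 + 35 x^4/24 - 35 x^3/6 + 21 x^2/2 - 7 x + 1


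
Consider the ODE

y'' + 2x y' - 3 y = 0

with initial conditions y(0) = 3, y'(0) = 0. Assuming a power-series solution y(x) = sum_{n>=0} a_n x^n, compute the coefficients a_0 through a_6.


Ansatz: y(x) = sum_{n>=0} a_n x^n, so y'(x) = sum_{n>=1} n a_n x^(n-1) and y''(x) = sum_{n>=2} n(n-1) a_n x^(n-2).
Substitute into P(x) y'' + Q(x) y' + R(x) y = 0 with P(x) = 1, Q(x) = 2x, R(x) = -3, and match powers of x.
Initial conditions: a_0 = 3, a_1 = 0.
Setting the coefficient of each power of x to zero and solving order by order (substituting the coefficients already found):
  x^0: 2 a_2 - 3 a_0 = 0  ->  2 a_2 = 3 a_0 = 9  ->  a_2 = 9/2
  x^1: 6 a_3 - a_1 = 0  ->  6 a_3 = a_1 = 0  ->  a_3 = 0
  x^2: 12 a_4 + a_2 = 0  ->  12 a_4 = -a_2 = -9/2  ->  a_4 = -3/8
  x^3: 20 a_5 + 3 a_3 = 0  ->  20 a_5 = -3 a_3 = 0  ->  a_5 = 0
  x^4: 30 a_6 + 5 a_4 = 0  ->  30 a_6 = -5 a_4 = 15/8  ->  a_6 = 1/16
Truncated series: y(x) = 3 + (9/2) x^2 - (3/8) x^4 + (1/16) x^6 + O(x^7).

a_0 = 3; a_1 = 0; a_2 = 9/2; a_3 = 0; a_4 = -3/8; a_5 = 0; a_6 = 1/16


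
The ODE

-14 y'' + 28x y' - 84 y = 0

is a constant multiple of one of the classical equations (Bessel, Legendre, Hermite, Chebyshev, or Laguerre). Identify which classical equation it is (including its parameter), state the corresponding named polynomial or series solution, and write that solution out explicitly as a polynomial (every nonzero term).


All three coefficients share the factor -14; dividing through by -14 gives  y'' - 2x y' + 6 y = 0.
This matches the Hermite equation y'' - 2x y' + 2n y = 0 with 2n = 6, so n = 3; the polynomial solution is H_3(x).
With y = sum_k a_k x^k, matching x^k gives (k+2)(k+1) a_{k+2} = 2(k - n) a_k = 2(k - 3) a_k. The right side vanishes at k = 3, so the series with the parity of 3 terminates at degree 3.
Standard normalization: leading coefficient of H_n is 2^n, so a_3 = 2^3 = 8. Work downward with a_k = (k+1)(k+2) a_{k+2} / (2(k - n)):
  a_1 = (2)(3)(8) / (2(1 - 3)) = 48/(-4) = -12
Hence H_3(x) = 8 x^3 - 12 x.

H_3(x); series = 8 x^3 - 12 x


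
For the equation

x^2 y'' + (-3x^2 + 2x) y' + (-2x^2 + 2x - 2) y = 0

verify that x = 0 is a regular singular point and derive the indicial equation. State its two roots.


Divide by x^2 to reach normal form y'' + P_1(x) y' + P_2(x) y = 0 with P_1(x) = -3 + 2/x and P_2(x) = -2 + 2/x - 2/x^2.
x = 0 is a singular point because the y'-coefficient -3 + 2/x has a pole at x = 0 and the y-coefficient -2 + 2/x - 2/x^2 has a pole at x = 0.
It is a regular singular point because x P_1(x) = p(x) = 2 - 3x and x^2 P_2(x) = q(x) = -2x^2 + 2x - 2 are polynomials, hence analytic at x = 0.
p(0) = 2,  q(0) = -2.
Indicial equation: r(r-1) + p(0) r + q(0) = 0, i.e. r^2 + (p(0) - 1) r + q(0) = 0, i.e. r^2 + 1 r - 2 = 0.
Discriminant: (1)^2 - 4(-2) = 9, so r = (-1 ± 3)/2.
Solving: r_1 = 1, r_2 = -2.

indicial: r^2 + 1 r - 2 = 0; roots r_1 = 1, r_2 = -2


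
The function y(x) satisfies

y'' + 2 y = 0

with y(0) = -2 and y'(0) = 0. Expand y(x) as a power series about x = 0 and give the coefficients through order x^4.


Ansatz: y(x) = sum_{n>=0} a_n x^n, so y'(x) = sum_{n>=1} n a_n x^(n-1) and y''(x) = sum_{n>=2} n(n-1) a_n x^(n-2).
Substitute into P(x) y'' + Q(x) y' + R(x) y = 0 with P(x) = 1, Q(x) = 0, R(x) = 2, and match powers of x.
Initial conditions: a_0 = -2, a_1 = 0.
Setting the coefficient of each power of x to zero and solving order by order (substituting the coefficients already found):
  x^0: 2 a_2 + 2 a_0 = 0  ->  2 a_2 = -2 a_0 = 4  ->  a_2 = 2
  x^1: 6 a_3 + 2 a_1 = 0  ->  6 a_3 = -2 a_1 = 0  ->  a_3 = 0
  x^2: 12 a_4 + 2 a_2 = 0  ->  12 a_4 = -2 a_2 = -4  ->  a_4 = -1/3
Truncated series: y(x) = -2 + 2 x^2 - (1/3) x^4 + O(x^5).

a_0 = -2; a_1 = 0; a_2 = 2; a_3 = 0; a_4 = -1/3


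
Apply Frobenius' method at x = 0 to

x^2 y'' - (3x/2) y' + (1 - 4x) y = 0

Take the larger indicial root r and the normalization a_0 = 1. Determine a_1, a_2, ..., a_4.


Write in Frobenius form y'' + (p(x)/x) y' + (q(x)/x^2) y = 0:
  p(x) = -3/2,  q(x) = 1 - 4x.
Indicial equation: r(r-1) + (-3/2) r + (1) = 0 -> roots r_1 = 2, r_2 = 1/2.
Take r = r_1 = 2. Let y(x) = x^r sum_{n>=0} a_n x^n with a_0 = 1.
Substitute y = x^r sum a_n x^n and match x^{r+n}. The recurrence is
  D(n) a_n - 4 a_{n-1} = 0,  where D(n) = (r+n)(r+n-1) + (-3/2)(r+n) + (1).
  a_n = 4 / D(n) * a_{n-1}.
Since the indicial polynomial factors as (r - r_1)(r - r_2), D(n) = (r_1 + n - r_1)(r_1 + n - r_2) = n(n + 3/2).
Evaluating step by step (a_0 = 1):
  n = 1: D(1) = 1(1 + 3/2) = 5/2; numerator = 4(1) = 4; a_1 = (4)/(5/2) = 8/5
  n = 2: D(2) = 2(2 + 3/2) = 7; numerator = 4(8/5) = 32/5; a_2 = (32/5)/(7) = 32/35
  n = 3: D(3) = 3(3 + 3/2) = 27/2; numerator = 4(32/35) = 128/35; a_3 = (128/35)/(27/2) = 256/945
  n = 4: D(4) = 4(4 + 3/2) = 22; numerator = 4(256/945) = 1024/945; a_4 = (1024/945)/(22) = 512/10395

r = 2; a_0 = 1; a_1 = 8/5; a_2 = 32/35; a_3 = 256/945; a_4 = 512/10395


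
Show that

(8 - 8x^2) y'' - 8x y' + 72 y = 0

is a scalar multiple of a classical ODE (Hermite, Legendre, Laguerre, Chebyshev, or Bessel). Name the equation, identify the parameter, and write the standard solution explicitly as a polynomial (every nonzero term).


All three coefficients share the factor 8; dividing through by 8 gives  (1 - x^2) y'' - x y' + 9 y = 0.
This matches the Chebyshev equation (1 - x^2) y'' - x y' + n^2 y = 0 (note the -x y' term, not -2x y') with n^2 = 9, so n = 3; the polynomial solution is T_3(x).
With y = sum_k a_k x^k, matching x^k gives (k+2)(k+1) a_{k+2} = (k^2 - n^2) a_k = (k - 3)(k + 3) a_k. The right side vanishes at k = 3, so the series with the parity of 3 terminates at degree 3.
Standard normalization: leading coefficient of T_n is 2^(n-1), so a_3 = 2^2 = 4. Work downward with a_k = (k+1)(k+2) a_{k+2} / ((k - 3)(k + 3)):
  a_1 = (2)(3)(4) / ((1 - 3)(1 + 3)) = 24/(-8) = -3
Hence T_3(x) = 4 x^3 - 3 x.

T_3(x); series = 4 x^3 - 3 x


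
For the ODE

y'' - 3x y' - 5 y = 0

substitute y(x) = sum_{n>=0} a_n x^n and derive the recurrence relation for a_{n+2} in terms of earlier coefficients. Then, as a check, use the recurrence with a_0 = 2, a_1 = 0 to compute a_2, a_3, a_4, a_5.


Substitute y = sum_n a_n x^n.
y''(x) has coefficient (n+2)(n+1) a_{n+2} at x^n;
-3 x y'(x) has coefficient -3 n a_n at x^n (shift);
-5 y(x) has coefficient -5 a_n at x^n.
Matching x^n: (n+2)(n+1) a_{n+2} + (-3n - 5) a_n = 0.
Thus a_{n+2} = (3n + 5) / ((n+1)(n+2)) * a_n.

Check with a_0 = 2, a_1 = 0 (apply the recurrence for n = 0, 1, 2, 3): a_0 = 2, a_1 = 0, a_2 = 5, a_3 = 0, a_4 = 55/12, a_5 = 0.

a_(n+2) = (3n + 5) / ((n+1)(n+2)) * a_n; check: a_0 = 2, a_1 = 0, a_2 = 5, a_3 = 0, a_4 = 55/12, a_5 = 0


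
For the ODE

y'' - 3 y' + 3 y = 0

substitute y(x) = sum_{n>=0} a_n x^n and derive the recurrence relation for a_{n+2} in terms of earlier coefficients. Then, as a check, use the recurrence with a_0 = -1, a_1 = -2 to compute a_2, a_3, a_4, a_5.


Substitute y = sum_n a_n x^n.
y''(x) has coefficient (n+2)(n+1) a_{n+2} at x^n;
-3 y'(x) has coefficient -3 (n+1) a_{n+1} at x^n;
3 y(x) has coefficient 3 a_n at x^n.
Matching x^n: (n+2)(n+1) a_{n+2} - 3 (n+1) a_{n+1} + 3 a_n = 0.
Thus a_{n+2} = [3 (n+1) a_{n+1} - 3 a_n] / ((n+1)(n+2)).

Check with a_0 = -1, a_1 = -2 (apply the recurrence for n = 0, 1, 2, 3): a_0 = -1, a_1 = -2, a_2 = -3/2, a_3 = -1/2, a_4 = 0, a_5 = 3/40.

a_(n+2) = [3 (n+1) a_(n+1) - 3 a_n] / ((n+1)(n+2)); check: a_0 = -1, a_1 = -2, a_2 = -3/2, a_3 = -1/2, a_4 = 0, a_5 = 3/40


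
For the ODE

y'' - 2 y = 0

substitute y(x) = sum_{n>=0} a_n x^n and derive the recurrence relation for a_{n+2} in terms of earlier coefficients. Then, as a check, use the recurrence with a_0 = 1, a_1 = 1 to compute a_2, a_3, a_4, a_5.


Substitute y = sum_n a_n x^n into y'' + (const) y = 0.
y''(x) = sum_{n>=0} (n+2)(n+1) a_{n+2} x^n.
The ODE becomes sum_n [(n+2)(n+1) a_{n+2} - 2 a_n] x^n = 0.
Setting each coefficient to zero gives the recurrence:
  (n+2)(n+1) a_{n+2} - 2 a_n = 0,
  a_{n+2} = 2 / ((n+1)(n+2)) a_n.

Check with a_0 = 1, a_1 = 1 (apply the recurrence for n = 0, 1, 2, 3): a_0 = 1, a_1 = 1, a_2 = 1, a_3 = 1/3, a_4 = 1/6, a_5 = 1/30.

a_{n+2} = 2/((n+1)(n+2)) * a_n; check: a_0 = 1, a_1 = 1, a_2 = 1, a_3 = 1/3, a_4 = 1/6, a_5 = 1/30


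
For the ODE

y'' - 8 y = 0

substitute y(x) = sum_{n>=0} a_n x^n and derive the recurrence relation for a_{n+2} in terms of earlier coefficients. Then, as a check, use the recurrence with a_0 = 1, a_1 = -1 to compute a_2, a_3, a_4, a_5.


Substitute y = sum_n a_n x^n into y'' + (const) y = 0.
y''(x) = sum_{n>=0} (n+2)(n+1) a_{n+2} x^n.
The ODE becomes sum_n [(n+2)(n+1) a_{n+2} - 8 a_n] x^n = 0.
Setting each coefficient to zero gives the recurrence:
  (n+2)(n+1) a_{n+2} - 8 a_n = 0,
  a_{n+2} = 8 / ((n+1)(n+2)) a_n.

Check with a_0 = 1, a_1 = -1 (apply the recurrence for n = 0, 1, 2, 3): a_0 = 1, a_1 = -1, a_2 = 4, a_3 = -4/3, a_4 = 8/3, a_5 = -8/15.

a_{n+2} = 8/((n+1)(n+2)) * a_n; check: a_0 = 1, a_1 = -1, a_2 = 4, a_3 = -4/3, a_4 = 8/3, a_5 = -8/15


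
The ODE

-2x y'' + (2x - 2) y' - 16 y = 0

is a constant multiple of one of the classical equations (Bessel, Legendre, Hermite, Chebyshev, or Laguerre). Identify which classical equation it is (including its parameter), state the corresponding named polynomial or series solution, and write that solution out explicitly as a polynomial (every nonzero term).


All three coefficients share the factor -2; dividing through by -2 gives  x y'' + (1 - x) y' + 8 y = 0.
This matches the Laguerre equation x y'' + (1 - x) y' + n y = 0 with n = 8; the polynomial solution is L_8(x).
With y = sum_k a_k x^k, matching x^k gives (k+1)k a_{k+1} + (k+1) a_{k+1} - k a_k + n a_k = 0, i.e. (k+1)^2 a_{k+1} = (k - n) a_k = (k - 8) a_k. The right side vanishes at k = 8, so the series terminates at degree 8.
Standard normalization L_n(0) = 1 gives a_0 = 1. Work upward with a_{k+1} = (k - 8) a_k / (k+1)^2:
  a_1 = (0 - 8)(1) / 1^2 = -8/1 = -8
  a_2 = (1 - 8)(-8) / 2^2 = 56/4 = 14
  a_3 = (2 - 8)(14) / 3^2 = -84/9 = -28/3
  a_4 = (3 - 8)(-28/3) / 4^2 = (140/3)/16 = 35/12
  a_5 = (4 - 8)(35/12) / 5^2 = (-35/3)/25 = -7/15
  a_6 = (5 - 8)(-7/15) / 6^2 = (7/5)/36 = 7/180
  a_7 = (6 - 8)(7/180) / 7^2 = (-7/90)/49 = -1/630
  a_8 = (7 - 8)(-1/630) / 8^2 = (1/630)/64 = 1/40320
Hence L_8(x) = x^8/40320 - x^7/630 + 7 x^6/180 - 7 x^5/15 + 35 x^4/12 - 28 x^3/3 + 14 x^2 - 8 x + 1.

L_8(x); series = x^8/40320 - x^7/630 + 7 x^6/180 - 7 x^5/15 + 35 x^4/12 - 28 x^3/3 + 14 x^2 - 8 x + 1


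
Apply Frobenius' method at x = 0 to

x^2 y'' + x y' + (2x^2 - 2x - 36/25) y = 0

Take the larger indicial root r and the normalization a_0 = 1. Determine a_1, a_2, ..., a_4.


Write in Frobenius form y'' + (p(x)/x) y' + (q(x)/x^2) y = 0:
  p(x) = 1,  q(x) = 2x^2 - 2x - 36/25.
Indicial equation: r(r-1) + (1) r + (-36/25) = 0 -> roots r_1 = 6/5, r_2 = -6/5.
Take r = r_1 = 6/5. Let y(x) = x^r sum_{n>=0} a_n x^n with a_0 = 1.
Substitute y = x^r sum a_n x^n and match x^{r+n}. The recurrence is
  D(n) a_n - 2 a_{n-1} + 2 a_{n-2} = 0,  where D(n) = (r+n)(r+n-1) + (1)(r+n) + (-36/25).
  a_n = [2 a_{n-1} - 2 a_{n-2}] / D(n).
Since the indicial polynomial factors as (r - r_1)(r - r_2), D(n) = (r_1 + n - r_1)(r_1 + n - r_2) = n(n + 12/5).
Evaluating step by step (a_0 = 1):
  n = 1: D(1) = 1(1 + 12/5) = 17/5; numerator = 2(1) = 2; a_1 = (2)/(17/5) = 10/17
  n = 2: D(2) = 2(2 + 12/5) = 44/5; numerator = 2(10/17) - 2(1) = -14/17; a_2 = (-14/17)/(44/5) = -35/374
  n = 3: D(3) = 3(3 + 12/5) = 81/5; numerator = 2(-35/374) - 2(10/17) = -15/11; a_3 = (-15/11)/(81/5) = -25/297
  n = 4: D(4) = 4(4 + 12/5) = 128/5; numerator = 2(-25/297) - 2(-35/374) = 95/5049; a_4 = (95/5049)/(128/5) = 475/646272

r = 6/5; a_0 = 1; a_1 = 10/17; a_2 = -35/374; a_3 = -25/297; a_4 = 475/646272


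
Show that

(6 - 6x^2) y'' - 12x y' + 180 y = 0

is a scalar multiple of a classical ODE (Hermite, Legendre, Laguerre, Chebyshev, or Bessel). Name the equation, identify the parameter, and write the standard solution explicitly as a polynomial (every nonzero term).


All three coefficients share the factor 6; dividing through by 6 gives  (1 - x^2) y'' - 2x y' + 30 y = 0.
This matches the Legendre equation (1 - x^2) y'' - 2x y' + n(n+1) y = 0 (note the -2x y' term) with n(n+1) = 30, so n = 5; the polynomial solution is P_5(x).
With y = sum_k a_k x^k, matching x^k gives (k+2)(k+1) a_{k+2} = [k(k+1) - n(n+1)] a_k = (k - 5)(k + 6) a_k. The right side vanishes at k = 5, so the series with the parity of 5 terminates at degree 5.
Standard normalization (P_n(1) = 1): leading coefficient (2n)!/(2^n (n!)^2) = 3628800/(32*14400) = 63/8, so a_5 = 63/8. Work downward with a_k = (k+1)(k+2) a_{k+2} / ((k - 5)(k + 6)):
  a_3 = (4)(5)(63/8) / ((3 - 5)(3 + 6)) = (315/2)/(-18) = -35/4
  a_1 = (2)(3)(-35/4) / ((1 - 5)(1 + 6)) = (-105/2)/(-28) = 15/8
Hence P_5(x) = 63 x^5/8 - 35 x^3/4 + 15 x/8.

P_5(x); series = 63 x^5/8 - 35 x^3/4 + 15 x/8


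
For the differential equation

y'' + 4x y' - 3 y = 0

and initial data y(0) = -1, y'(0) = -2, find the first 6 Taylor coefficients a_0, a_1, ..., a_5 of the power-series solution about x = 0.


Ansatz: y(x) = sum_{n>=0} a_n x^n, so y'(x) = sum_{n>=1} n a_n x^(n-1) and y''(x) = sum_{n>=2} n(n-1) a_n x^(n-2).
Substitute into P(x) y'' + Q(x) y' + R(x) y = 0 with P(x) = 1, Q(x) = 4x, R(x) = -3, and match powers of x.
Initial conditions: a_0 = -1, a_1 = -2.
Setting the coefficient of each power of x to zero and solving order by order (substituting the coefficients already found):
  x^0: 2 a_2 - 3 a_0 = 0  ->  2 a_2 = 3 a_0 = -3  ->  a_2 = -3/2
  x^1: 6 a_3 + a_1 = 0  ->  6 a_3 = -a_1 = 2  ->  a_3 = 1/3
  x^2: 12 a_4 + 5 a_2 = 0  ->  12 a_4 = -5 a_2 = 15/2  ->  a_4 = 5/8
  x^3: 20 a_5 + 9 a_3 = 0  ->  20 a_5 = -9 a_3 = -3  ->  a_5 = -3/20
Truncated series: y(x) = -1 - 2 x - (3/2) x^2 + (1/3) x^3 + (5/8) x^4 - (3/20) x^5 + O(x^6).

a_0 = -1; a_1 = -2; a_2 = -3/2; a_3 = 1/3; a_4 = 5/8; a_5 = -3/20


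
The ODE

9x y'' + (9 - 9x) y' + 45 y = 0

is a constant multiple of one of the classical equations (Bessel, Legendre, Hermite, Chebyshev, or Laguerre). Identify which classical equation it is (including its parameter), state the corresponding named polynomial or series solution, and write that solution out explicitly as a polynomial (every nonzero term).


All three coefficients share the factor 9; dividing through by 9 gives  x y'' + (1 - x) y' + 5 y = 0.
This matches the Laguerre equation x y'' + (1 - x) y' + n y = 0 with n = 5; the polynomial solution is L_5(x).
With y = sum_k a_k x^k, matching x^k gives (k+1)k a_{k+1} + (k+1) a_{k+1} - k a_k + n a_k = 0, i.e. (k+1)^2 a_{k+1} = (k - n) a_k = (k - 5) a_k. The right side vanishes at k = 5, so the series terminates at degree 5.
Standard normalization L_n(0) = 1 gives a_0 = 1. Work upward with a_{k+1} = (k - 5) a_k / (k+1)^2:
  a_1 = (0 - 5)(1) / 1^2 = -5/1 = -5
  a_2 = (1 - 5)(-5) / 2^2 = 20/4 = 5
  a_3 = (2 - 5)(5) / 3^2 = -15/9 = -5/3
  a_4 = (3 - 5)(-5/3) / 4^2 = (10/3)/16 = 5/24
  a_5 = (4 - 5)(5/24) / 5^2 = (-5/24)/25 = -1/120
Hence L_5(x) = -x^5/120 + 5 x^4/24 - 5 x^3/3 + 5 x^2 - 5 x + 1.

L_5(x); series = -x^5/120 + 5 x^4/24 - 5 x^3/3 + 5 x^2 - 5 x + 1


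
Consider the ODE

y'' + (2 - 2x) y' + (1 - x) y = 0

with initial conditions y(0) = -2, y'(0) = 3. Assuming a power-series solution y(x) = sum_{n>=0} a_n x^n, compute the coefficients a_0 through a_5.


Ansatz: y(x) = sum_{n>=0} a_n x^n, so y'(x) = sum_{n>=1} n a_n x^(n-1) and y''(x) = sum_{n>=2} n(n-1) a_n x^(n-2).
Substitute into P(x) y'' + Q(x) y' + R(x) y = 0 with P(x) = 1, Q(x) = 2 - 2x, R(x) = 1 - x, and match powers of x.
Initial conditions: a_0 = -2, a_1 = 3.
Setting the coefficient of each power of x to zero and solving order by order (substituting the coefficients already found):
  x^0: 2 a_2 + 2 a_1 + a_0 = 0  ->  2 a_2 = -2 a_1 - a_0 = -4  ->  a_2 = -2
  x^1: 6 a_3 + 4 a_2 - a_1 - a_0 = 0  ->  6 a_3 = -4 a_2 + a_1 + a_0 = 9  ->  a_3 = 3/2
  x^2: 12 a_4 + 6 a_3 - 3 a_2 - a_1 = 0  ->  12 a_4 = -6 a_3 + 3 a_2 + a_1 = -12  ->  a_4 = -1
  x^3: 20 a_5 + 8 a_4 - 5 a_3 - a_2 = 0  ->  20 a_5 = -8 a_4 + 5 a_3 + a_2 = 27/2  ->  a_5 = 27/40
Truncated series: y(x) = -2 + 3 x - 2 x^2 + (3/2) x^3 - x^4 + (27/40) x^5 + O(x^6).

a_0 = -2; a_1 = 3; a_2 = -2; a_3 = 3/2; a_4 = -1; a_5 = 27/40


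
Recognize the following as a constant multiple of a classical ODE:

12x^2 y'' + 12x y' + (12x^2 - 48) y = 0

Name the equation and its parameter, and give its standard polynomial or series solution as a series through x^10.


All three coefficients share the factor 12; dividing through by 12 gives  x^2 y'' + x y' + (x^2 - 4) y = 0.
This matches the Bessel equation x^2 y'' + x y' + (x^2 - nu^2) y = 0 with nu^2 = 4, so nu = 2; the solution bounded at x = 0 is J_2(x).
Frobenius at x = 0: indicial roots ±nu; for r = nu the recurrence k(k + 2nu) c_k = -c_{k-2} gives the standard series J_nu(x) = sum_{k>=0} (-1)^k / (k! (k+nu)!) (x/2)^(2k+nu). Evaluate the first 5 terms:
  k = 0: (-1)^0 / (0! * 2! * 2^2) x^2 = 1/(1*2*4) x^2 = (1/8) x^2
  k = 1: (-1)^1 / (1! * 3! * 2^4) x^4 = -1/(1*6*16) x^4 = (-1/96) x^4
  k = 2: (-1)^2 / (2! * 4! * 2^6) x^6 = 1/(2*24*64) x^6 = (1/3072) x^6
  k = 3: (-1)^3 / (3! * 5! * 2^8) x^8 = -1/(6*120*256) x^8 = (-1/184320) x^8
  k = 4: (-1)^4 / (4! * 6! * 2^10) x^10 = 1/(24*720*1024) x^10 = (1/17694720) x^10
Hence J_2(x) = x^10/17694720 - x^8/184320 + x^6/3072 - x^4/96 + x^2/8 + ....

J_2(x); series = x^10/17694720 - x^8/184320 + x^6/3072 - x^4/96 + x^2/8


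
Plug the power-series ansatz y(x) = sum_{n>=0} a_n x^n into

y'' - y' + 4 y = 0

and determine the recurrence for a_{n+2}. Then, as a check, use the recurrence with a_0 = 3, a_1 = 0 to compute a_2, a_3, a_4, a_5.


Substitute y = sum_n a_n x^n.
y''(x) has coefficient (n+2)(n+1) a_{n+2} at x^n;
-y'(x) has coefficient -(n+1) a_{n+1} at x^n;
4 y(x) has coefficient 4 a_n at x^n.
Matching x^n: (n+2)(n+1) a_{n+2} - (n+1) a_{n+1} + 4 a_n = 0.
Thus a_{n+2} = [(n+1) a_{n+1} - 4 a_n] / ((n+1)(n+2)).

Check with a_0 = 3, a_1 = 0 (apply the recurrence for n = 0, 1, 2, 3): a_0 = 3, a_1 = 0, a_2 = -6, a_3 = -2, a_4 = 3/2, a_5 = 7/10.

a_(n+2) = [(n+1) a_(n+1) - 4 a_n] / ((n+1)(n+2)); check: a_0 = 3, a_1 = 0, a_2 = -6, a_3 = -2, a_4 = 3/2, a_5 = 7/10


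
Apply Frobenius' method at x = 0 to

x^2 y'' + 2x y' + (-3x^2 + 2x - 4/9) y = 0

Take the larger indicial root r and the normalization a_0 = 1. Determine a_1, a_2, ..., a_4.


Write in Frobenius form y'' + (p(x)/x) y' + (q(x)/x^2) y = 0:
  p(x) = 2,  q(x) = -3x^2 + 2x - 4/9.
Indicial equation: r(r-1) + (2) r + (-4/9) = 0 -> roots r_1 = 1/3, r_2 = -4/3.
Take r = r_1 = 1/3. Let y(x) = x^r sum_{n>=0} a_n x^n with a_0 = 1.
Substitute y = x^r sum a_n x^n and match x^{r+n}. The recurrence is
  D(n) a_n + 2 a_{n-1} - 3 a_{n-2} = 0,  where D(n) = (r+n)(r+n-1) + (2)(r+n) + (-4/9).
  a_n = [-2 a_{n-1} + 3 a_{n-2}] / D(n).
Since the indicial polynomial factors as (r - r_1)(r - r_2), D(n) = (r_1 + n - r_1)(r_1 + n - r_2) = n(n + 5/3).
Evaluating step by step (a_0 = 1):
  n = 1: D(1) = 1(1 + 5/3) = 8/3; numerator = -2(1) = -2; a_1 = (-2)/(8/3) = -3/4
  n = 2: D(2) = 2(2 + 5/3) = 22/3; numerator = -2(-3/4) + 3(1) = 9/2; a_2 = (9/2)/(22/3) = 27/44
  n = 3: D(3) = 3(3 + 5/3) = 14; numerator = -2(27/44) + 3(-3/4) = -153/44; a_3 = (-153/44)/(14) = -153/616
  n = 4: D(4) = 4(4 + 5/3) = 68/3; numerator = -2(-153/616) + 3(27/44) = 180/77; a_4 = (180/77)/(68/3) = 135/1309

r = 1/3; a_0 = 1; a_1 = -3/4; a_2 = 27/44; a_3 = -153/616; a_4 = 135/1309


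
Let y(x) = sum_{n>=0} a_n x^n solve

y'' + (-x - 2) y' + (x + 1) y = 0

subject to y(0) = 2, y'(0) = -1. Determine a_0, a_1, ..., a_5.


Ansatz: y(x) = sum_{n>=0} a_n x^n, so y'(x) = sum_{n>=1} n a_n x^(n-1) and y''(x) = sum_{n>=2} n(n-1) a_n x^(n-2).
Substitute into P(x) y'' + Q(x) y' + R(x) y = 0 with P(x) = 1, Q(x) = -x - 2, R(x) = x + 1, and match powers of x.
Initial conditions: a_0 = 2, a_1 = -1.
Setting the coefficient of each power of x to zero and solving order by order (substituting the coefficients already found):
  x^0: 2 a_2 - 2 a_1 + a_0 = 0  ->  2 a_2 = 2 a_1 - a_0 = -4  ->  a_2 = -2
  x^1: 6 a_3 - 4 a_2 + a_0 = 0  ->  6 a_3 = 4 a_2 - a_0 = -10  ->  a_3 = -5/3
  x^2: 12 a_4 - 6 a_3 - a_2 + a_1 = 0  ->  12 a_4 = 6 a_3 + a_2 - a_1 = -11  ->  a_4 = -11/12
  x^3: 20 a_5 - 8 a_4 - 2 a_3 + a_2 = 0  ->  20 a_5 = 8 a_4 + 2 a_3 - a_2 = -26/3  ->  a_5 = -13/30
Truncated series: y(x) = 2 - x - 2 x^2 - (5/3) x^3 - (11/12) x^4 - (13/30) x^5 + O(x^6).

a_0 = 2; a_1 = -1; a_2 = -2; a_3 = -5/3; a_4 = -11/12; a_5 = -13/30


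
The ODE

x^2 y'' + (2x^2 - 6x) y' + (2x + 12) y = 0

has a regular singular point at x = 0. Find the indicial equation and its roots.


Divide by x^2 to reach normal form y'' + P_1(x) y' + P_2(x) y = 0 with P_1(x) = 2 - 6/x and P_2(x) = 2/x + 12/x^2.
x = 0 is a singular point because the y'-coefficient 2 - 6/x has a pole at x = 0 and the y-coefficient 2/x + 12/x^2 has a pole at x = 0.
It is a regular singular point because x P_1(x) = p(x) = 2x - 6 and x^2 P_2(x) = q(x) = 2x + 12 are polynomials, hence analytic at x = 0.
p(0) = -6,  q(0) = 12.
Indicial equation: r(r-1) + p(0) r + q(0) = 0, i.e. r^2 + (p(0) - 1) r + q(0) = 0, i.e. r^2 - 7 r + 12 = 0.
Discriminant: (-7)^2 - 4(12) = 1, so r = (7 ± 1)/2.
Solving: r_1 = 4, r_2 = 3.

indicial: r^2 - 7 r + 12 = 0; roots r_1 = 4, r_2 = 3


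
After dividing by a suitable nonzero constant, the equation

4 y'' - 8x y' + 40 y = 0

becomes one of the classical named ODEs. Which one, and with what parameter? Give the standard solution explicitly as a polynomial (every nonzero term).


All three coefficients share the factor 4; dividing through by 4 gives  y'' - 2x y' + 10 y = 0.
This matches the Hermite equation y'' - 2x y' + 2n y = 0 with 2n = 10, so n = 5; the polynomial solution is H_5(x).
With y = sum_k a_k x^k, matching x^k gives (k+2)(k+1) a_{k+2} = 2(k - n) a_k = 2(k - 5) a_k. The right side vanishes at k = 5, so the series with the parity of 5 terminates at degree 5.
Standard normalization: leading coefficient of H_n is 2^n, so a_5 = 2^5 = 32. Work downward with a_k = (k+1)(k+2) a_{k+2} / (2(k - n)):
  a_3 = (4)(5)(32) / (2(3 - 5)) = 640/(-4) = -160
  a_1 = (2)(3)(-160) / (2(1 - 5)) = -960/(-8) = 120
Hence H_5(x) = 32 x^5 - 160 x^3 + 120 x.

H_5(x); series = 32 x^5 - 160 x^3 + 120 x


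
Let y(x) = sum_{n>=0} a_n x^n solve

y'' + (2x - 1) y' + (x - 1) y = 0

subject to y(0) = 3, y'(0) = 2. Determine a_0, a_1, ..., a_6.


Ansatz: y(x) = sum_{n>=0} a_n x^n, so y'(x) = sum_{n>=1} n a_n x^(n-1) and y''(x) = sum_{n>=2} n(n-1) a_n x^(n-2).
Substitute into P(x) y'' + Q(x) y' + R(x) y = 0 with P(x) = 1, Q(x) = 2x - 1, R(x) = x - 1, and match powers of x.
Initial conditions: a_0 = 3, a_1 = 2.
Setting the coefficient of each power of x to zero and solving order by order (substituting the coefficients already found):
  x^0: 2 a_2 - a_1 - a_0 = 0  ->  2 a_2 = a_1 + a_0 = 5  ->  a_2 = 5/2
  x^1: 6 a_3 - 2 a_2 + a_1 + a_0 = 0  ->  6 a_3 = 2 a_2 - a_1 - a_0 = 0  ->  a_3 = 0
  x^2: 12 a_4 - 3 a_3 + 3 a_2 + a_1 = 0  ->  12 a_4 = 3 a_3 - 3 a_2 - a_1 = -19/2  ->  a_4 = -19/24
  x^3: 20 a_5 - 4 a_4 + 5 a_3 + a_2 = 0  ->  20 a_5 = 4 a_4 - 5 a_3 - a_2 = -17/3  ->  a_5 = -17/60
  x^4: 30 a_6 - 5 a_5 + 7 a_4 + a_3 = 0  ->  30 a_6 = 5 a_5 - 7 a_4 - a_3 = 33/8  ->  a_6 = 11/80
Truncated series: y(x) = 3 + 2 x + (5/2) x^2 - (19/24) x^4 - (17/60) x^5 + (11/80) x^6 + O(x^7).

a_0 = 3; a_1 = 2; a_2 = 5/2; a_3 = 0; a_4 = -19/24; a_5 = -17/60; a_6 = 11/80


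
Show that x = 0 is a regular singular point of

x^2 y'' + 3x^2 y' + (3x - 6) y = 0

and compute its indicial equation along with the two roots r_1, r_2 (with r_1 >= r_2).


Divide by x^2 to reach normal form y'' + P_1(x) y' + P_2(x) y = 0 with P_1(x) = 3 and P_2(x) = 3/x - 6/x^2.
x = 0 is a singular point because the y-coefficient 3/x - 6/x^2 has a pole at x = 0.
It is a regular singular point because x P_1(x) = p(x) = 3x and x^2 P_2(x) = q(x) = 3x - 6 are polynomials, hence analytic at x = 0.
p(0) = 0,  q(0) = -6.
Indicial equation: r(r-1) + p(0) r + q(0) = 0, i.e. r^2 + (p(0) - 1) r + q(0) = 0, i.e. r^2 - 1 r - 6 = 0.
Discriminant: (-1)^2 - 4(-6) = 25, so r = (1 ± 5)/2.
Solving: r_1 = 3, r_2 = -2.

indicial: r^2 - 1 r - 6 = 0; roots r_1 = 3, r_2 = -2


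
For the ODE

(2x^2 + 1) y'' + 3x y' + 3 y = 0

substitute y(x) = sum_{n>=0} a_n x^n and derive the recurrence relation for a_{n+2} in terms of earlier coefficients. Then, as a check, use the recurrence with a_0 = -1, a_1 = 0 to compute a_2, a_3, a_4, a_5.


Substitute y = sum_n a_n x^n.
(1 + 2 x^2) y'' contributes (n+2)(n+1) a_{n+2} + 2 n(n-1) a_n at x^n.
3 x y'(x) contributes 3 n a_n at x^n.
3 y(x) contributes 3 a_n at x^n.
Matching x^n: (n+2)(n+1) a_{n+2} + (2 n(n-1) + 3 n + 3) a_n = 0.
Thus a_{n+2} = (-2 n(n-1) - 3 n - 3) / ((n+1)(n+2)) * a_n.

Check with a_0 = -1, a_1 = 0 (apply the recurrence for n = 0, 1, 2, 3): a_0 = -1, a_1 = 0, a_2 = 3/2, a_3 = 0, a_4 = -13/8, a_5 = 0.

a_(n+2) = (-2 n(n-1) - 3 n - 3) / ((n+1)(n+2)) * a_n; check: a_0 = -1, a_1 = 0, a_2 = 3/2, a_3 = 0, a_4 = -13/8, a_5 = 0


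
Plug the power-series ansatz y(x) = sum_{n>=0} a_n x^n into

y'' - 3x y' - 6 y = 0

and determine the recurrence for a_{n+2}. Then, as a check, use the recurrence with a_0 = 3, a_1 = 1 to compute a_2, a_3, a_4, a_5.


Substitute y = sum_n a_n x^n.
y''(x) has coefficient (n+2)(n+1) a_{n+2} at x^n;
-3 x y'(x) has coefficient -3 n a_n at x^n (shift);
-6 y(x) has coefficient -6 a_n at x^n.
Matching x^n: (n+2)(n+1) a_{n+2} + (-3n - 6) a_n = 0.
Thus a_{n+2} = (3n + 6) / ((n+1)(n+2)) * a_n.

Check with a_0 = 3, a_1 = 1 (apply the recurrence for n = 0, 1, 2, 3): a_0 = 3, a_1 = 1, a_2 = 9, a_3 = 3/2, a_4 = 9, a_5 = 9/8.

a_(n+2) = (3n + 6) / ((n+1)(n+2)) * a_n; check: a_0 = 3, a_1 = 1, a_2 = 9, a_3 = 3/2, a_4 = 9, a_5 = 9/8


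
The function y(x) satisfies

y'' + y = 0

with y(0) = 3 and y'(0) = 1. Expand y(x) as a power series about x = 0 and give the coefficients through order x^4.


Ansatz: y(x) = sum_{n>=0} a_n x^n, so y'(x) = sum_{n>=1} n a_n x^(n-1) and y''(x) = sum_{n>=2} n(n-1) a_n x^(n-2).
Substitute into P(x) y'' + Q(x) y' + R(x) y = 0 with P(x) = 1, Q(x) = 0, R(x) = 1, and match powers of x.
Initial conditions: a_0 = 3, a_1 = 1.
Setting the coefficient of each power of x to zero and solving order by order (substituting the coefficients already found):
  x^0: 2 a_2 + a_0 = 0  ->  2 a_2 = -a_0 = -3  ->  a_2 = -3/2
  x^1: 6 a_3 + a_1 = 0  ->  6 a_3 = -a_1 = -1  ->  a_3 = -1/6
  x^2: 12 a_4 + a_2 = 0  ->  12 a_4 = -a_2 = 3/2  ->  a_4 = 1/8
Truncated series: y(x) = 3 + x - (3/2) x^2 - (1/6) x^3 + (1/8) x^4 + O(x^5).

a_0 = 3; a_1 = 1; a_2 = -3/2; a_3 = -1/6; a_4 = 1/8


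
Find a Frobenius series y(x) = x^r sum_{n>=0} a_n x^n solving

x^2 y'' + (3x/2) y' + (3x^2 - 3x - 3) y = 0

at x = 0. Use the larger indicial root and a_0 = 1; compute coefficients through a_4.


Write in Frobenius form y'' + (p(x)/x) y' + (q(x)/x^2) y = 0:
  p(x) = 3/2,  q(x) = 3x^2 - 3x - 3.
Indicial equation: r(r-1) + (3/2) r + (-3) = 0 -> roots r_1 = 3/2, r_2 = -2.
Take r = r_1 = 3/2. Let y(x) = x^r sum_{n>=0} a_n x^n with a_0 = 1.
Substitute y = x^r sum a_n x^n and match x^{r+n}. The recurrence is
  D(n) a_n - 3 a_{n-1} + 3 a_{n-2} = 0,  where D(n) = (r+n)(r+n-1) + (3/2)(r+n) + (-3).
  a_n = [3 a_{n-1} - 3 a_{n-2}] / D(n).
Since the indicial polynomial factors as (r - r_1)(r - r_2), D(n) = (r_1 + n - r_1)(r_1 + n - r_2) = n(n + 7/2).
Evaluating step by step (a_0 = 1):
  n = 1: D(1) = 1(1 + 7/2) = 9/2; numerator = 3(1) = 3; a_1 = (3)/(9/2) = 2/3
  n = 2: D(2) = 2(2 + 7/2) = 11; numerator = 3(2/3) - 3(1) = -1; a_2 = (-1)/(11) = -1/11
  n = 3: D(3) = 3(3 + 7/2) = 39/2; numerator = 3(-1/11) - 3(2/3) = -25/11; a_3 = (-25/11)/(39/2) = -50/429
  n = 4: D(4) = 4(4 + 7/2) = 30; numerator = 3(-50/429) - 3(-1/11) = -1/13; a_4 = (-1/13)/(30) = -1/390

r = 3/2; a_0 = 1; a_1 = 2/3; a_2 = -1/11; a_3 = -50/429; a_4 = -1/390


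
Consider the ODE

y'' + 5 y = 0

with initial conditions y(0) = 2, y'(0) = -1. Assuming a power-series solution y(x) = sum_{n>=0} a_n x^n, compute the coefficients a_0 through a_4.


Ansatz: y(x) = sum_{n>=0} a_n x^n, so y'(x) = sum_{n>=1} n a_n x^(n-1) and y''(x) = sum_{n>=2} n(n-1) a_n x^(n-2).
Substitute into P(x) y'' + Q(x) y' + R(x) y = 0 with P(x) = 1, Q(x) = 0, R(x) = 5, and match powers of x.
Initial conditions: a_0 = 2, a_1 = -1.
Setting the coefficient of each power of x to zero and solving order by order (substituting the coefficients already found):
  x^0: 2 a_2 + 5 a_0 = 0  ->  2 a_2 = -5 a_0 = -10  ->  a_2 = -5
  x^1: 6 a_3 + 5 a_1 = 0  ->  6 a_3 = -5 a_1 = 5  ->  a_3 = 5/6
  x^2: 12 a_4 + 5 a_2 = 0  ->  12 a_4 = -5 a_2 = 25  ->  a_4 = 25/12
Truncated series: y(x) = 2 - x - 5 x^2 + (5/6) x^3 + (25/12) x^4 + O(x^5).

a_0 = 2; a_1 = -1; a_2 = -5; a_3 = 5/6; a_4 = 25/12


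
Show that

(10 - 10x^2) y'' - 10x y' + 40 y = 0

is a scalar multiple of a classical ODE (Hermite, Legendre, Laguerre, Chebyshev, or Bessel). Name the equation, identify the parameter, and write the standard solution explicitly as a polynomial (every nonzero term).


All three coefficients share the factor 10; dividing through by 10 gives  (1 - x^2) y'' - x y' + 4 y = 0.
This matches the Chebyshev equation (1 - x^2) y'' - x y' + n^2 y = 0 (note the -x y' term, not -2x y') with n^2 = 4, so n = 2; the polynomial solution is T_2(x).
With y = sum_k a_k x^k, matching x^k gives (k+2)(k+1) a_{k+2} = (k^2 - n^2) a_k = (k - 2)(k + 2) a_k. The right side vanishes at k = 2, so the series with the parity of 2 terminates at degree 2.
Standard normalization: leading coefficient of T_n is 2^(n-1), so a_2 = 2^1 = 2. Work downward with a_k = (k+1)(k+2) a_{k+2} / ((k - 2)(k + 2)):
  a_0 = (1)(2)(2) / ((0 - 2)(0 + 2)) = 4/(-4) = -1
Hence T_2(x) = 2 x^2 - 1.

T_2(x); series = 2 x^2 - 1


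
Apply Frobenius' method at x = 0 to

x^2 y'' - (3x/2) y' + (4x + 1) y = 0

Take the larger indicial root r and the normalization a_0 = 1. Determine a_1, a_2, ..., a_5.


Write in Frobenius form y'' + (p(x)/x) y' + (q(x)/x^2) y = 0:
  p(x) = -3/2,  q(x) = 4x + 1.
Indicial equation: r(r-1) + (-3/2) r + (1) = 0 -> roots r_1 = 2, r_2 = 1/2.
Take r = r_1 = 2. Let y(x) = x^r sum_{n>=0} a_n x^n with a_0 = 1.
Substitute y = x^r sum a_n x^n and match x^{r+n}. The recurrence is
  D(n) a_n + 4 a_{n-1} = 0,  where D(n) = (r+n)(r+n-1) + (-3/2)(r+n) + (1).
  a_n = -4 / D(n) * a_{n-1}.
Since the indicial polynomial factors as (r - r_1)(r - r_2), D(n) = (r_1 + n - r_1)(r_1 + n - r_2) = n(n + 3/2).
Evaluating step by step (a_0 = 1):
  n = 1: D(1) = 1(1 + 3/2) = 5/2; numerator = -4(1) = -4; a_1 = (-4)/(5/2) = -8/5
  n = 2: D(2) = 2(2 + 3/2) = 7; numerator = -4(-8/5) = 32/5; a_2 = (32/5)/(7) = 32/35
  n = 3: D(3) = 3(3 + 3/2) = 27/2; numerator = -4(32/35) = -128/35; a_3 = (-128/35)/(27/2) = -256/945
  n = 4: D(4) = 4(4 + 3/2) = 22; numerator = -4(-256/945) = 1024/945; a_4 = (1024/945)/(22) = 512/10395
  n = 5: D(5) = 5(5 + 3/2) = 65/2; numerator = -4(512/10395) = -2048/10395; a_5 = (-2048/10395)/(65/2) = -4096/675675

r = 2; a_0 = 1; a_1 = -8/5; a_2 = 32/35; a_3 = -256/945; a_4 = 512/10395; a_5 = -4096/675675


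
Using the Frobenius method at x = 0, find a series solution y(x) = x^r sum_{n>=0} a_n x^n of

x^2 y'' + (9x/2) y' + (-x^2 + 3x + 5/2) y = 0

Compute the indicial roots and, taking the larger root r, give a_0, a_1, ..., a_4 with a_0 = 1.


Write in Frobenius form y'' + (p(x)/x) y' + (q(x)/x^2) y = 0:
  p(x) = 9/2,  q(x) = -x^2 + 3x + 5/2.
Indicial equation: r(r-1) + (9/2) r + (5/2) = 0 -> roots r_1 = -1, r_2 = -5/2.
Take r = r_1 = -1. Let y(x) = x^r sum_{n>=0} a_n x^n with a_0 = 1.
Substitute y = x^r sum a_n x^n and match x^{r+n}. The recurrence is
  D(n) a_n + 3 a_{n-1} - 1 a_{n-2} = 0,  where D(n) = (r+n)(r+n-1) + (9/2)(r+n) + (5/2).
  a_n = [-3 a_{n-1} + 1 a_{n-2}] / D(n).
Since the indicial polynomial factors as (r - r_1)(r - r_2), D(n) = (r_1 + n - r_1)(r_1 + n - r_2) = n(n + 3/2).
Evaluating step by step (a_0 = 1):
  n = 1: D(1) = 1(1 + 3/2) = 5/2; numerator = -3(1) = -3; a_1 = (-3)/(5/2) = -6/5
  n = 2: D(2) = 2(2 + 3/2) = 7; numerator = -3(-6/5) + 1(1) = 23/5; a_2 = (23/5)/(7) = 23/35
  n = 3: D(3) = 3(3 + 3/2) = 27/2; numerator = -3(23/35) + 1(-6/5) = -111/35; a_3 = (-111/35)/(27/2) = -74/315
  n = 4: D(4) = 4(4 + 3/2) = 22; numerator = -3(-74/315) + 1(23/35) = 143/105; a_4 = (143/105)/(22) = 13/210

r = -1; a_0 = 1; a_1 = -6/5; a_2 = 23/35; a_3 = -74/315; a_4 = 13/210


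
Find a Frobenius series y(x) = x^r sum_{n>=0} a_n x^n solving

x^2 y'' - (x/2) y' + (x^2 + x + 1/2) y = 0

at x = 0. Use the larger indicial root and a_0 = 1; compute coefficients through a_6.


Write in Frobenius form y'' + (p(x)/x) y' + (q(x)/x^2) y = 0:
  p(x) = -1/2,  q(x) = x^2 + x + 1/2.
Indicial equation: r(r-1) + (-1/2) r + (1/2) = 0 -> roots r_1 = 1, r_2 = 1/2.
Take r = r_1 = 1. Let y(x) = x^r sum_{n>=0} a_n x^n with a_0 = 1.
Substitute y = x^r sum a_n x^n and match x^{r+n}. The recurrence is
  D(n) a_n + 1 a_{n-1} + 1 a_{n-2} = 0,  where D(n) = (r+n)(r+n-1) + (-1/2)(r+n) + (1/2).
  a_n = [-1 a_{n-1} - 1 a_{n-2}] / D(n).
Since the indicial polynomial factors as (r - r_1)(r - r_2), D(n) = (r_1 + n - r_1)(r_1 + n - r_2) = n(n + 1/2).
Evaluating step by step (a_0 = 1):
  n = 1: D(1) = 1(1 + 1/2) = 3/2; numerator = -1(1) = -1; a_1 = (-1)/(3/2) = -2/3
  n = 2: D(2) = 2(2 + 1/2) = 5; numerator = -1(-2/3) - 1(1) = -1/3; a_2 = (-1/3)/(5) = -1/15
  n = 3: D(3) = 3(3 + 1/2) = 21/2; numerator = -1(-1/15) - 1(-2/3) = 11/15; a_3 = (11/15)/(21/2) = 22/315
  n = 4: D(4) = 4(4 + 1/2) = 18; numerator = -1(22/315) - 1(-1/15) = -1/315; a_4 = (-1/315)/(18) = -1/5670
  n = 5: D(5) = 5(5 + 1/2) = 55/2; numerator = -1(-1/5670) - 1(22/315) = -79/1134; a_5 = (-79/1134)/(55/2) = -79/31185
  n = 6: D(6) = 6(6 + 1/2) = 39; numerator = -1(-79/31185) - 1(-1/5670) = 169/62370; a_6 = (169/62370)/(39) = 13/187110

r = 1; a_0 = 1; a_1 = -2/3; a_2 = -1/15; a_3 = 22/315; a_4 = -1/5670; a_5 = -79/31185; a_6 = 13/187110


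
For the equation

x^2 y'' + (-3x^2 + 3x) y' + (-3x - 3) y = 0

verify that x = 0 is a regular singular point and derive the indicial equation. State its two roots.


Divide by x^2 to reach normal form y'' + P_1(x) y' + P_2(x) y = 0 with P_1(x) = -3 + 3/x and P_2(x) = -3/x - 3/x^2.
x = 0 is a singular point because the y'-coefficient -3 + 3/x has a pole at x = 0 and the y-coefficient -3/x - 3/x^2 has a pole at x = 0.
It is a regular singular point because x P_1(x) = p(x) = 3 - 3x and x^2 P_2(x) = q(x) = -3x - 3 are polynomials, hence analytic at x = 0.
p(0) = 3,  q(0) = -3.
Indicial equation: r(r-1) + p(0) r + q(0) = 0, i.e. r^2 + (p(0) - 1) r + q(0) = 0, i.e. r^2 + 2 r - 3 = 0.
Discriminant: (2)^2 - 4(-3) = 16, so r = (-2 ± 4)/2.
Solving: r_1 = 1, r_2 = -3.

indicial: r^2 + 2 r - 3 = 0; roots r_1 = 1, r_2 = -3


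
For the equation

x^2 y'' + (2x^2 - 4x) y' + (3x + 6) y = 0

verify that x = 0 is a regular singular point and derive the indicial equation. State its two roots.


Divide by x^2 to reach normal form y'' + P_1(x) y' + P_2(x) y = 0 with P_1(x) = 2 - 4/x and P_2(x) = 3/x + 6/x^2.
x = 0 is a singular point because the y'-coefficient 2 - 4/x has a pole at x = 0 and the y-coefficient 3/x + 6/x^2 has a pole at x = 0.
It is a regular singular point because x P_1(x) = p(x) = 2x - 4 and x^2 P_2(x) = q(x) = 3x + 6 are polynomials, hence analytic at x = 0.
p(0) = -4,  q(0) = 6.
Indicial equation: r(r-1) + p(0) r + q(0) = 0, i.e. r^2 + (p(0) - 1) r + q(0) = 0, i.e. r^2 - 5 r + 6 = 0.
Discriminant: (-5)^2 - 4(6) = 1, so r = (5 ± 1)/2.
Solving: r_1 = 3, r_2 = 2.

indicial: r^2 - 5 r + 6 = 0; roots r_1 = 3, r_2 = 2


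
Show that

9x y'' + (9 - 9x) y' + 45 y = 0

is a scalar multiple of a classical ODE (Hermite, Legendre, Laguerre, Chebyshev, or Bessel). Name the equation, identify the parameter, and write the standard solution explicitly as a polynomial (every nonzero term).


All three coefficients share the factor 9; dividing through by 9 gives  x y'' + (1 - x) y' + 5 y = 0.
This matches the Laguerre equation x y'' + (1 - x) y' + n y = 0 with n = 5; the polynomial solution is L_5(x).
With y = sum_k a_k x^k, matching x^k gives (k+1)k a_{k+1} + (k+1) a_{k+1} - k a_k + n a_k = 0, i.e. (k+1)^2 a_{k+1} = (k - n) a_k = (k - 5) a_k. The right side vanishes at k = 5, so the series terminates at degree 5.
Standard normalization L_n(0) = 1 gives a_0 = 1. Work upward with a_{k+1} = (k - 5) a_k / (k+1)^2:
  a_1 = (0 - 5)(1) / 1^2 = -5/1 = -5
  a_2 = (1 - 5)(-5) / 2^2 = 20/4 = 5
  a_3 = (2 - 5)(5) / 3^2 = -15/9 = -5/3
  a_4 = (3 - 5)(-5/3) / 4^2 = (10/3)/16 = 5/24
  a_5 = (4 - 5)(5/24) / 5^2 = (-5/24)/25 = -1/120
Hence L_5(x) = -x^5/120 + 5 x^4/24 - 5 x^3/3 + 5 x^2 - 5 x + 1.

L_5(x); series = -x^5/120 + 5 x^4/24 - 5 x^3/3 + 5 x^2 - 5 x + 1


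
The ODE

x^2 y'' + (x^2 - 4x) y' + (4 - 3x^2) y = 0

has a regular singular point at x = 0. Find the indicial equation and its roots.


Divide by x^2 to reach normal form y'' + P_1(x) y' + P_2(x) y = 0 with P_1(x) = 1 - 4/x and P_2(x) = -3 + 4/x^2.
x = 0 is a singular point because the y'-coefficient 1 - 4/x has a pole at x = 0 and the y-coefficient -3 + 4/x^2 has a pole at x = 0.
It is a regular singular point because x P_1(x) = p(x) = x - 4 and x^2 P_2(x) = q(x) = 4 - 3x^2 are polynomials, hence analytic at x = 0.
p(0) = -4,  q(0) = 4.
Indicial equation: r(r-1) + p(0) r + q(0) = 0, i.e. r^2 + (p(0) - 1) r + q(0) = 0, i.e. r^2 - 5 r + 4 = 0.
Discriminant: (-5)^2 - 4(4) = 9, so r = (5 ± 3)/2.
Solving: r_1 = 4, r_2 = 1.

indicial: r^2 - 5 r + 4 = 0; roots r_1 = 4, r_2 = 1
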